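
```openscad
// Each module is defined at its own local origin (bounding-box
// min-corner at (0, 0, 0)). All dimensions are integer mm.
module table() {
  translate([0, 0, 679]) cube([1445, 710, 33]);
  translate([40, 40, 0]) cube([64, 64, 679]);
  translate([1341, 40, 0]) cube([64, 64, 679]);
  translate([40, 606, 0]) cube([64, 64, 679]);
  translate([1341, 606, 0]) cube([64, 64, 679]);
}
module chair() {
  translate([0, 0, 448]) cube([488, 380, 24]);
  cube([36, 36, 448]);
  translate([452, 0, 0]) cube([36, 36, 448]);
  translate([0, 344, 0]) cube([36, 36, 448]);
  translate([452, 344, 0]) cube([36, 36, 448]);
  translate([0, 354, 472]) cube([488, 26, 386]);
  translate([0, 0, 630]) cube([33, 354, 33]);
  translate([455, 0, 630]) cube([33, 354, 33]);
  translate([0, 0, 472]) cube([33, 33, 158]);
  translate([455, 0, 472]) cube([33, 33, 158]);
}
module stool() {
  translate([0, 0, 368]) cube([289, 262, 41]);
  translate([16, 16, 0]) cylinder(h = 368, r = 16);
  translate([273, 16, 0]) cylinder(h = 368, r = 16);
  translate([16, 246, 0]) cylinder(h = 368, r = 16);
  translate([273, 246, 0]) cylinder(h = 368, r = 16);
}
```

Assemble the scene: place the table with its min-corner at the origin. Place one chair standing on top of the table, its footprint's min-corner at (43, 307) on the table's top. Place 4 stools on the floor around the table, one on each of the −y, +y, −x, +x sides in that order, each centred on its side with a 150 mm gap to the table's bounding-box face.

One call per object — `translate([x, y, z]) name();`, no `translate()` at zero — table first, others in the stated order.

table();
translate([43, 307, 712]) chair();
translate([578, -412, 0]) stool();
translate([578, 860, 0]) stool();
translate([-439, 224, 0]) stool();
translate([1595, 224, 0]) stool();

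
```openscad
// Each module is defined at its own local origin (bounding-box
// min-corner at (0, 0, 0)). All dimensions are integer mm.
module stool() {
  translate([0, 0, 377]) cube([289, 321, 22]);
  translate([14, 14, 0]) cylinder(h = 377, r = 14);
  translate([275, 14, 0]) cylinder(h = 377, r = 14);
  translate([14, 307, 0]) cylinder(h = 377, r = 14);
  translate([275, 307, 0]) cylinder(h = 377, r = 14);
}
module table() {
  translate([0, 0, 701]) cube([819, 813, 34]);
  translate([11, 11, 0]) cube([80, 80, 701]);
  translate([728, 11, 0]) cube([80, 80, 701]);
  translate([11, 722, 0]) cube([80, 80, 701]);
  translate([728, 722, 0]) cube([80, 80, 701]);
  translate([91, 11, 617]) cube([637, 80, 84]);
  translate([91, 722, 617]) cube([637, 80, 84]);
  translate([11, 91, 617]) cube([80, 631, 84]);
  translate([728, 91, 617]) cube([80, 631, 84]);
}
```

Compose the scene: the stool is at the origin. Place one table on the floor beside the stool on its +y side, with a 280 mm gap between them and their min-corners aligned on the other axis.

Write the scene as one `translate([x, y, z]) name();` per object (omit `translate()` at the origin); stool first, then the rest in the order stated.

stool();
translate([0, 601, 0]) table();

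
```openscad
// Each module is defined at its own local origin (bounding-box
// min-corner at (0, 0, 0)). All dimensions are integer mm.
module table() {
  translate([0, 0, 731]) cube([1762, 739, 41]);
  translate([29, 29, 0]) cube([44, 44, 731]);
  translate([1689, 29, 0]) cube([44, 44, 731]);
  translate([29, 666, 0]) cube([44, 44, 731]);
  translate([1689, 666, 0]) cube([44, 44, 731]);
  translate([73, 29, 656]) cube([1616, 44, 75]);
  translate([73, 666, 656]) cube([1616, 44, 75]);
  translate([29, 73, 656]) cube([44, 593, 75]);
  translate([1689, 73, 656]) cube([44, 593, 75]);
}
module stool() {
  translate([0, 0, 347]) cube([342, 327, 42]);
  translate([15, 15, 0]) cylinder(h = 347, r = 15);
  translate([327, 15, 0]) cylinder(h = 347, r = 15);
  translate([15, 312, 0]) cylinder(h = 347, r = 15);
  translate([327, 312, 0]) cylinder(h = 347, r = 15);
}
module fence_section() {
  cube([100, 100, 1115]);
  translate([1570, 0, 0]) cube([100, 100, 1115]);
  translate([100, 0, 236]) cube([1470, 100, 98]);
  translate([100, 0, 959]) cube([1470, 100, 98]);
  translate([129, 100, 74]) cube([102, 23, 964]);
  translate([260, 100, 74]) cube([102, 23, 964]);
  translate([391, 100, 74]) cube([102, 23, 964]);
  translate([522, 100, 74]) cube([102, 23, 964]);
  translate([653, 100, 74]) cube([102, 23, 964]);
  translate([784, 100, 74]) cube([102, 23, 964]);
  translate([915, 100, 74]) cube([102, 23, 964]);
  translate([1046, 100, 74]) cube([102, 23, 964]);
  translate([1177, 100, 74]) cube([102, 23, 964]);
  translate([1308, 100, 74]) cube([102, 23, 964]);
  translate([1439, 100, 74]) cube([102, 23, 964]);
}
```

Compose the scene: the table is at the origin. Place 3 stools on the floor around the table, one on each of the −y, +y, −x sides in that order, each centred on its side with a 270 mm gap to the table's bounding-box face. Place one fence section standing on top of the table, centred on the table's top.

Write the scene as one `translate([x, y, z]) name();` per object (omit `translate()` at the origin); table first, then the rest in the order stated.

table();
translate([710, -597, 0]) stool();
translate([710, 1009, 0]) stool();
translate([-612, 206, 0]) stool();
translate([46, 308, 772]) fence_section();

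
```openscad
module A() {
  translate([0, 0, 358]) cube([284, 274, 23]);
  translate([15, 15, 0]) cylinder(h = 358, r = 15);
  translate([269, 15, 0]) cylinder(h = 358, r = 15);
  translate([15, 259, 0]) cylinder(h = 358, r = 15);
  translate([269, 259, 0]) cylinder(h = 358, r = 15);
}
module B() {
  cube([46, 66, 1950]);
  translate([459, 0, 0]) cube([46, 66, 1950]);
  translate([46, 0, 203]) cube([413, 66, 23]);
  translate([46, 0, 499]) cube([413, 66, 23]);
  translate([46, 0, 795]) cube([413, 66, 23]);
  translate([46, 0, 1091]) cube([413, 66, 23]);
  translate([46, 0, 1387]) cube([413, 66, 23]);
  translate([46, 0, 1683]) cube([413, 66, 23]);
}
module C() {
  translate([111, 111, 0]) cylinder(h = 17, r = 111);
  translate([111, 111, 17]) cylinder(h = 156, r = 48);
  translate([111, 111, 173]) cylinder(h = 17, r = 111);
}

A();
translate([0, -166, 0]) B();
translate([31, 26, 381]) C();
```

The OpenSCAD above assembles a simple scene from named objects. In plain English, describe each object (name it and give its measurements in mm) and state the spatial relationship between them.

A is a simple wooden stool: a rectangular seat 284 mm (x) by 274 mm (y), 23 mm thick, top face at z = 381 mm, on four round legs, each 30 mm in diameter. The legs rest on z = 0, each leg's axis is inset half a diameter from the nearest pair of seat edges (so the leg's bounding box is flush with the corner).

B is a wooden ladder with two side rails of 46×66 mm section and 1950 mm height, set 505 mm apart overall. Between them run 6 rectangular rungs (66 mm deep, 23 mm thick), front faces flush with the rails' −y face. The bottom of the first rung is 203 mm above the floor and each subsequent rung is 296 mm higher than the one below.

C is a spool: two coaxial disc flanges of radius 111 mm and thickness 17 mm, joined by a core cylinder of radius 48 mm and height 156 mm. The lower flange rests on z = 0 and the three cylinders share a vertical axis.

The ladder is on the floor beside the stool on its −y side. The spool is on top of the stool, centred.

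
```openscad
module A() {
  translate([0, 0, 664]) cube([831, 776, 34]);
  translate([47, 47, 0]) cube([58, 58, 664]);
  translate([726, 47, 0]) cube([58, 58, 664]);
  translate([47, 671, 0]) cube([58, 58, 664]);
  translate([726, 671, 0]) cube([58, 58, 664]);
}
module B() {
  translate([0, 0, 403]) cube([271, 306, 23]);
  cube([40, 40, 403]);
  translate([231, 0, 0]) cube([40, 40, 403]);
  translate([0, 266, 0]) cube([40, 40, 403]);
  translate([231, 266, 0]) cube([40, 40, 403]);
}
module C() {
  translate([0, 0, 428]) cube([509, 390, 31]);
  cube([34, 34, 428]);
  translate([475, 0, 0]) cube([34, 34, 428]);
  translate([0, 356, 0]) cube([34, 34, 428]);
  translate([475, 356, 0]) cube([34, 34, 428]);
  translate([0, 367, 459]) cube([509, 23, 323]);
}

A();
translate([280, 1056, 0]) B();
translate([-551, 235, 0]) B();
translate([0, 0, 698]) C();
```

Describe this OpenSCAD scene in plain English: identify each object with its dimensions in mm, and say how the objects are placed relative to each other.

A is a table: top 831 mm (x) × 776 mm (y), 34 mm thick, upper face at z = 698 mm, on four 58×58 mm square legs, each inset 47 mm from the nearest pair of top edges, running from z = 0 to the bottom of the top.

B is a four-legged stool. The seat is 271×306 mm, 23 mm thick, top at z = 426 mm. It stands on four square legs, each 40×40 mm in cross-section, from z = 0 to the seat underside, each flush with a corner of the seat.

C is a chair. The seat is a 509×390×31 mm slab with its top at z = 459 mm, on four 34×34 mm corner legs (flush with the seat edges, standing on z = 0). A flat backrest 23 mm thick, 323 mm tall, spans the full seat width and rises from the seat top along its +y edge, rear face flush with the rear of the seat.

Two stools sit around the table at the +y, −x sides. The chair is on top of the table.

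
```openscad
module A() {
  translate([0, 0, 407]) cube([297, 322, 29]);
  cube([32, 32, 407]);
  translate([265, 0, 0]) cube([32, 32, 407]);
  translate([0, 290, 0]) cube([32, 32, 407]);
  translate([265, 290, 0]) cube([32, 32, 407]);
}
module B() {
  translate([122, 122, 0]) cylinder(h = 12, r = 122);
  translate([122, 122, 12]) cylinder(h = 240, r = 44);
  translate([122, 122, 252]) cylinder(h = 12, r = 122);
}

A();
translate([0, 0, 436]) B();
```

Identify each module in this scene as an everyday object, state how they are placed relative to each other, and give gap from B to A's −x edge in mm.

A is a stool. B is a spool. The spool is on top of the stool. The gap from the spool to the stool's −x edge is 0 mm.

The spool's min-x is at 0; the stool's min-x is 0; gap = 0 mm.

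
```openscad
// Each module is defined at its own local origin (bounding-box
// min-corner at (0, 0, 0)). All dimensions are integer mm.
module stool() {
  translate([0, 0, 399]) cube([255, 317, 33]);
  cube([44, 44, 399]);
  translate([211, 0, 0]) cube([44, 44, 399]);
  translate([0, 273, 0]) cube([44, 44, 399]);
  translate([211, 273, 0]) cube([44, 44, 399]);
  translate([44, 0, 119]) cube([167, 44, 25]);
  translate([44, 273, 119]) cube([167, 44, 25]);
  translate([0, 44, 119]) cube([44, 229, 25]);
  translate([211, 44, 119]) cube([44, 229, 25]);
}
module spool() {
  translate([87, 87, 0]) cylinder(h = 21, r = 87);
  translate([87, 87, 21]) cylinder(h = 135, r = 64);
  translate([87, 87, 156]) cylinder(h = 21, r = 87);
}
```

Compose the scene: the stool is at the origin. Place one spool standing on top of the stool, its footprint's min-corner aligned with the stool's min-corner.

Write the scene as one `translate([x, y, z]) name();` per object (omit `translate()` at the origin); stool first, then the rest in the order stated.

stool();
translate([0, 0, 432]) spool();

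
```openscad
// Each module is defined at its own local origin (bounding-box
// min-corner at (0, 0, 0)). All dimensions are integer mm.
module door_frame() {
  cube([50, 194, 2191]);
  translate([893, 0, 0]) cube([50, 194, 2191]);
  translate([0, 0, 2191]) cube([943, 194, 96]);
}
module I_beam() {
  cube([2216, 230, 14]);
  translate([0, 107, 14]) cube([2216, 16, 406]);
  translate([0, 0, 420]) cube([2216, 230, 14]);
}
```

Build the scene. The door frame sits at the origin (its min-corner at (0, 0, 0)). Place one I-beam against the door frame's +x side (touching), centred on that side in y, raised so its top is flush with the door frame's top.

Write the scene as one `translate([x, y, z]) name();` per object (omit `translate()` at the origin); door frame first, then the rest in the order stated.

door_frame();
translate([943, -18, 1853]) I_beam();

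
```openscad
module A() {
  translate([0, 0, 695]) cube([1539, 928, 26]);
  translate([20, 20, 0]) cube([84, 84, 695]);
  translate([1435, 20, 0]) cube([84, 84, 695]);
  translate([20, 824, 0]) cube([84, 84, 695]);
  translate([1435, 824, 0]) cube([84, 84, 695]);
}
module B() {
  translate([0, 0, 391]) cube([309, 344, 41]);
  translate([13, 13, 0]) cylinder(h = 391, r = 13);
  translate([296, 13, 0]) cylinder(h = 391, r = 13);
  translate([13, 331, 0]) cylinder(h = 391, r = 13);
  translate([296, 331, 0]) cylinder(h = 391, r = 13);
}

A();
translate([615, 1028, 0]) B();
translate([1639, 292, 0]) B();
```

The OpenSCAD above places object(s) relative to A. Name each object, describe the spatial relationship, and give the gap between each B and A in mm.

Each stool's nearest face is 100 mm from the table's bounding box.

A is a table. B is a stool. Two stools sit around the table at the +y, +x sides. The gap between each stool and the table is 100 mm.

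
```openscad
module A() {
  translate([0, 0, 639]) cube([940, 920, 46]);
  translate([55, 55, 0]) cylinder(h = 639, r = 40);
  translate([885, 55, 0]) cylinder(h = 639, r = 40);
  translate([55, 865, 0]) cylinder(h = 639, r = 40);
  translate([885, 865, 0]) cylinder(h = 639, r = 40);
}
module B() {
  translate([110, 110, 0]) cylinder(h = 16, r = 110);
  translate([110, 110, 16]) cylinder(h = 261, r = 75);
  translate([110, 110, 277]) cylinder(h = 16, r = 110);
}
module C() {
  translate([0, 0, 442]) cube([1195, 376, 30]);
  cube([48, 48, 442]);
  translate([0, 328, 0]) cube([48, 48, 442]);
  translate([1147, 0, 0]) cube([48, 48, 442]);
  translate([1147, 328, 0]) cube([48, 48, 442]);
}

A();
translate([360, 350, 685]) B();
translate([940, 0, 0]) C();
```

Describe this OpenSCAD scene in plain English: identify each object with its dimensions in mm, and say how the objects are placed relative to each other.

A is a table with a 940×920 mm rectangular top, 46 mm thick, top surface at z = 685 mm, supported by four round legs of 80 mm diameter, each leg's bounding box inset 15 mm from the nearest pair of top edges, running from the floor.

B is a spool: two coaxial disc flanges of radius 110 mm and thickness 16 mm, joined by a core cylinder of radius 75 mm and height 261 mm. The lower flange rests on z = 0 and the three cylinders share a vertical axis.

C is a bench: a 1195×376 mm seat slab, 30 mm thick, top at z = 472 mm, on four 48×48 mm square legs flush with the seat corners and standing on z = 0.

The spool is on top of the table, centred. The bench is against the table's +x side, with their −y faces flush.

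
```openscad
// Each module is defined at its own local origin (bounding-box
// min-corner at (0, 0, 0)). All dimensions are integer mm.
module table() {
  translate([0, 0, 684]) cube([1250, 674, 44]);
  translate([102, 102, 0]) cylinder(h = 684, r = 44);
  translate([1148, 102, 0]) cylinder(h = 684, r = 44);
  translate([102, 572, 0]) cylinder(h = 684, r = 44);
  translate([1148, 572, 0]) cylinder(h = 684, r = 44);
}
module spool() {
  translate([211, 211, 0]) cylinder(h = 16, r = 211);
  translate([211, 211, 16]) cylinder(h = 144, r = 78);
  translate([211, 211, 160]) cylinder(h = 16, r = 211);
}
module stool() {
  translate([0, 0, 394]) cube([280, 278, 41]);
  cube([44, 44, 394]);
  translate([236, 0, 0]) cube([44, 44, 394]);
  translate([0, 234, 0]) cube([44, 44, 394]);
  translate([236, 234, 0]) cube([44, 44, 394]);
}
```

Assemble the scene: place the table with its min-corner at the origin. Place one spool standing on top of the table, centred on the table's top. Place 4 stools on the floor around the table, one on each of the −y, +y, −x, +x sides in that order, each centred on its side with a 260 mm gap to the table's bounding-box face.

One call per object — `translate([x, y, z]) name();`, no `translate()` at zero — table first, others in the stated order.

table();
translate([414, 126, 728]) spool();
translate([485, -538, 0]) stool();
translate([485, 934, 0]) stool();
translate([-540, 198, 0]) stool();
translate([1510, 198, 0]) stool();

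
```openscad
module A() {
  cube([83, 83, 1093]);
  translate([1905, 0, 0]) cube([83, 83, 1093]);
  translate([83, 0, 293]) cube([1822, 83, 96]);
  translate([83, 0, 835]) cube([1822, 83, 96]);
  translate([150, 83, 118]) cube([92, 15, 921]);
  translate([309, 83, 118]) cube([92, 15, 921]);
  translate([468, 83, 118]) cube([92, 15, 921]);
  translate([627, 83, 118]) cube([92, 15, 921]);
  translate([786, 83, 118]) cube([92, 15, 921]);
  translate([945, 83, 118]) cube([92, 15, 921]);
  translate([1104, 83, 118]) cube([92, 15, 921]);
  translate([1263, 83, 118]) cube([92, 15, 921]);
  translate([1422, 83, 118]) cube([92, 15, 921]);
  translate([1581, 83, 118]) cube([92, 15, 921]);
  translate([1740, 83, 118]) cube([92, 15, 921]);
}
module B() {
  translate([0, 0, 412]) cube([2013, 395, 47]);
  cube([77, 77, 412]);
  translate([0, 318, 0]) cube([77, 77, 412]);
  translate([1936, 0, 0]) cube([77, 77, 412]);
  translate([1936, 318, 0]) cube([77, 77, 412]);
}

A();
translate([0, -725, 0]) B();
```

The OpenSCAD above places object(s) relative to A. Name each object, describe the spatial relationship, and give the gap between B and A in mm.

The bench's nearest face is 330 mm from the fence section's −y face.

A is a fence section. B is a bench. The bench is on the floor beside the fence section on its −y side. The gap between the bench and the fence section is 330 mm.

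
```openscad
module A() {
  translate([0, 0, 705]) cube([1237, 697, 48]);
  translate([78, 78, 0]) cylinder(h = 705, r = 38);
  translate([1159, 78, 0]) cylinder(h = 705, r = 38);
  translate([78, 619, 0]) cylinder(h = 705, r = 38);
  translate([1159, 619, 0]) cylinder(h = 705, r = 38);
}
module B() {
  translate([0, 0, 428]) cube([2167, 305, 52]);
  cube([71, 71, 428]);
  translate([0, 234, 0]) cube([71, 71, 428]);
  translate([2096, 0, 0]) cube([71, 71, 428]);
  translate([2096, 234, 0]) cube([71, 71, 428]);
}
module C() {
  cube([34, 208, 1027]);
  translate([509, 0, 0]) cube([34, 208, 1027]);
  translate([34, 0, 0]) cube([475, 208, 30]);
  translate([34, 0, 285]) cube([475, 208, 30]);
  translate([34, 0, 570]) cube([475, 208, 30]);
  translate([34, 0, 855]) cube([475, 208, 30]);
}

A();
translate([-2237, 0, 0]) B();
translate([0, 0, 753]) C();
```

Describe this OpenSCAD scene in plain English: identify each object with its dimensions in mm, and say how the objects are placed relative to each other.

A is a table with a 1237×697 mm rectangular top, 48 mm thick, top surface at z = 753 mm, supported by four round legs of 76 mm diameter, each leg's bounding box inset 40 mm from the nearest pair of top edges, running from the floor.

B is a bench: a 2167×305 mm seat slab, 52 mm thick, top at z = 480 mm, on four 71×71 mm square legs flush with the seat corners and standing on z = 0.

C is a bookshelf 543 mm wide overall, 208 mm deep and 1027 mm tall. The two sides are 34 mm thick vertical panels. 4 horizontal shelves of 30 mm thickness span between the inner faces of the sides; the lowest shelf sits on the floor and shelves are stacked with a clear vertical gap of 255 mm between each pair.

The bench is on the floor beside the table on its −x side. The bookshelf is on top of the table.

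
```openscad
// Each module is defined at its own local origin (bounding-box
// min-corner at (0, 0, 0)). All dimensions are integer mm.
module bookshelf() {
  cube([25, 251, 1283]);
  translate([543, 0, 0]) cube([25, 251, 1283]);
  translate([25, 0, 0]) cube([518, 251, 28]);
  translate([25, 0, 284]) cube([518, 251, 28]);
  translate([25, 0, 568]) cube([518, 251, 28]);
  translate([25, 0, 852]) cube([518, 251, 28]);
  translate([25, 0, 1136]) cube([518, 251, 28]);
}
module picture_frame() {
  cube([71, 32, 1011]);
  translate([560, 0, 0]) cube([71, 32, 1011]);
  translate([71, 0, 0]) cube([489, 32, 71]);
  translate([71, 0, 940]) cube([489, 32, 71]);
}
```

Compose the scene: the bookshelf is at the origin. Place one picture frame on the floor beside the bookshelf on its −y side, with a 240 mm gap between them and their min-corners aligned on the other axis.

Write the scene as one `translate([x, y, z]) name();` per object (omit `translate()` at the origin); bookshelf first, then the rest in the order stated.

bookshelf();
translate([0, -272, 0]) picture_frame();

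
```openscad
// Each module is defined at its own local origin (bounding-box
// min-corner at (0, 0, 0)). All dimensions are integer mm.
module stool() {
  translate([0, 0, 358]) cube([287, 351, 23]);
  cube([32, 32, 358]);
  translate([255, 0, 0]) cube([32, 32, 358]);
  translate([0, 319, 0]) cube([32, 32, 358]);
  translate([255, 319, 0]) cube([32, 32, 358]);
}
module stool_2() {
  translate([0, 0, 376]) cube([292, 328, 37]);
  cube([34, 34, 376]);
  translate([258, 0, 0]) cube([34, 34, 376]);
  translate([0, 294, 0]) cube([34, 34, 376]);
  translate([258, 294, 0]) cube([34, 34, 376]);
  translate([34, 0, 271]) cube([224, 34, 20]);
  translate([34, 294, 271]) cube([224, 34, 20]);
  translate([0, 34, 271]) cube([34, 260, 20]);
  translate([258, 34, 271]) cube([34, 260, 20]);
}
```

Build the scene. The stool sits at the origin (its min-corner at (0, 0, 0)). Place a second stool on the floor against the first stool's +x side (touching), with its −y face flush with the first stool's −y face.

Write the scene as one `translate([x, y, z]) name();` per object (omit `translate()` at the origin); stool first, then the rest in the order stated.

stool();
translate([287, 0, 0]) stool_2();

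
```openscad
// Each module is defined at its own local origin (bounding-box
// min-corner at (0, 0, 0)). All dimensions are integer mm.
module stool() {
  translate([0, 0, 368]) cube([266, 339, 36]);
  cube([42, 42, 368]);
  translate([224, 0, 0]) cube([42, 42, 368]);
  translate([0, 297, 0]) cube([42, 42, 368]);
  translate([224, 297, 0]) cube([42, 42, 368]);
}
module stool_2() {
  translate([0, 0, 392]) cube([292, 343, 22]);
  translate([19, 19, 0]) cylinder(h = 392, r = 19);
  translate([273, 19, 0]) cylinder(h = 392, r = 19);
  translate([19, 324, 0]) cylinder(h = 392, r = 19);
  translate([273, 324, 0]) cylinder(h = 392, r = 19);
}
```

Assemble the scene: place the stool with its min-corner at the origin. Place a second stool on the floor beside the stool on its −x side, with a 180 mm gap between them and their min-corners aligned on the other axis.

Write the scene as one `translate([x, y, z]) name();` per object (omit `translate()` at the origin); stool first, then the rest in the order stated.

stool();
translate([-472, 0, 0]) stool_2();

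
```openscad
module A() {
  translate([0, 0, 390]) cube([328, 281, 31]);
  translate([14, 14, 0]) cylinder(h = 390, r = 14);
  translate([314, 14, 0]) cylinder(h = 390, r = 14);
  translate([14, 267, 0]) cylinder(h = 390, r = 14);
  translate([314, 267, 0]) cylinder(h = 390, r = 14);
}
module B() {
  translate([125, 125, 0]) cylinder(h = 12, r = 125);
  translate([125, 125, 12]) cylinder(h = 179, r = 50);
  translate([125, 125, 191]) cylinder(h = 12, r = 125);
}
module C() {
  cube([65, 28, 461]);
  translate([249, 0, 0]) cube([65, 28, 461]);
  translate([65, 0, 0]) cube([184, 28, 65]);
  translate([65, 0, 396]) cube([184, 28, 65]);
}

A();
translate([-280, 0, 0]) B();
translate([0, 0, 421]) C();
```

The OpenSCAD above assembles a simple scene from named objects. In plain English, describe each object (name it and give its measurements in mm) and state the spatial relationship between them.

A is a four-legged stool. The seat is a 328×281×31 mm slab whose top surface is at z = 421 mm; four round legs, each 28 mm in diameter, run from the floor (z = 0) to the underside of the seat, each leg's axis is inset half a diameter from the nearest pair of seat edges (so the leg's bounding box is flush with the corner).

B is a spool: two coaxial disc flanges of radius 125 mm and thickness 12 mm, joined by a core cylinder of radius 50 mm and height 179 mm. The lower flange rests on z = 0 and the three cylinders share a vertical axis.

C is a picture frame with a 184×331 mm rectangular opening (x by z) and a uniform 65 mm border on every side. Frame depth is 28 mm along y. It is built from two vertical stiles running the full outside height and two horizontal rails spanning the gap between the stiles.

The spool is on the floor beside the stool on its −x side. The picture frame is on top of the stool.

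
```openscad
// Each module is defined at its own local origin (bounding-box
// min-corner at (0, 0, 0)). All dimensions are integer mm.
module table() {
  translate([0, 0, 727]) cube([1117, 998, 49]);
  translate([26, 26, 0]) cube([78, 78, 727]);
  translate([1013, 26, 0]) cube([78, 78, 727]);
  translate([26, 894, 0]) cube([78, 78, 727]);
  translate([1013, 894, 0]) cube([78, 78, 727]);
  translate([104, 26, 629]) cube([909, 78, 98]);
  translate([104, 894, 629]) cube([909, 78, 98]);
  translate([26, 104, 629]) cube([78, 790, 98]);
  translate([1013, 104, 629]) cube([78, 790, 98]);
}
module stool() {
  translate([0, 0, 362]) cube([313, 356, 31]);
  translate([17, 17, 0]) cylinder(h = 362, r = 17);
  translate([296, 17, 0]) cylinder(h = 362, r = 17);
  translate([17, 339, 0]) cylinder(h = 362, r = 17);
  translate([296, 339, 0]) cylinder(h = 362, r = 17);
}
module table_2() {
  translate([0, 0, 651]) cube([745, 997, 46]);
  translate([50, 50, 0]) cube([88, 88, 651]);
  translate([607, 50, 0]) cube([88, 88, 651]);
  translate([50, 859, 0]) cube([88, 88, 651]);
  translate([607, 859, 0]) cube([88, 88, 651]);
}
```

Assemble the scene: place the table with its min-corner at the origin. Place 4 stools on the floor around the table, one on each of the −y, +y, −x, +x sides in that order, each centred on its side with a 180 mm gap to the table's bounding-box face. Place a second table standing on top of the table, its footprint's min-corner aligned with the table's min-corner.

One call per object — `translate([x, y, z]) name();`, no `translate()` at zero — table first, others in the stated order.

table();
translate([402, -536, 0]) stool();
translate([402, 1178, 0]) stool();
translate([-493, 321, 0]) stool();
translate([1297, 321, 0]) stool();
translate([0, 0, 776]) table_2();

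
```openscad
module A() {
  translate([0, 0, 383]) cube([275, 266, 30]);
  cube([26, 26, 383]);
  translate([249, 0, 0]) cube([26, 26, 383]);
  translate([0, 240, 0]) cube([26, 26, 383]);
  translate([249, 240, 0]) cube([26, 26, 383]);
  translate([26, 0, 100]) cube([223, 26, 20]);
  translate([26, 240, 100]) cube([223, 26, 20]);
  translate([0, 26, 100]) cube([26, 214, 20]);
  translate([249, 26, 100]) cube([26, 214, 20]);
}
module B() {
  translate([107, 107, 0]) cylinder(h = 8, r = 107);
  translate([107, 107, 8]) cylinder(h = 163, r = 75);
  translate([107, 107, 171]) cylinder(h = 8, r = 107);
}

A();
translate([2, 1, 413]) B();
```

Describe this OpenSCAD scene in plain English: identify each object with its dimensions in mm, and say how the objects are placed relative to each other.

A is a four-legged stool. The seat is 275×266 mm, 30 mm thick, top at z = 413 mm. It stands on four square legs, each 26×26 mm in cross-section, from z = 0 to the seat underside, each flush with a corner of the seat. Four stretchers, 26 mm wide and 20 mm tall, connect adjacent legs with their undersides at z = 100 mm, each running between the inner faces of the legs it joins and aligned with the legs' outer faces on the other axis.

B is a spool: two coaxial disc flanges of radius 107 mm and thickness 8 mm, joined by a core cylinder of radius 75 mm and height 163 mm. The lower flange rests on z = 0 and the three cylinders share a vertical axis.

The spool is on top of the stool.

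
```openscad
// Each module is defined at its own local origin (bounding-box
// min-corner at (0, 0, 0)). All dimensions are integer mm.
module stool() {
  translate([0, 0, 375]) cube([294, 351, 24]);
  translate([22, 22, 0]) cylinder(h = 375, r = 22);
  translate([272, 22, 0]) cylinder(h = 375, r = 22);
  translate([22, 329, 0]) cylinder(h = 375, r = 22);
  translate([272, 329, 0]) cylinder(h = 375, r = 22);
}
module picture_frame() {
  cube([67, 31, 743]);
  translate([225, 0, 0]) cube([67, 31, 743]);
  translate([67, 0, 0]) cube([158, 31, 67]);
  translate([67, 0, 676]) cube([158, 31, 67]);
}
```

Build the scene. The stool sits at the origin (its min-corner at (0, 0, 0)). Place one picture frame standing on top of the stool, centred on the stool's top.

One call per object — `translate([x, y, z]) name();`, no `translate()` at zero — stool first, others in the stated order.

stool();
translate([1, 160, 399]) picture_frame();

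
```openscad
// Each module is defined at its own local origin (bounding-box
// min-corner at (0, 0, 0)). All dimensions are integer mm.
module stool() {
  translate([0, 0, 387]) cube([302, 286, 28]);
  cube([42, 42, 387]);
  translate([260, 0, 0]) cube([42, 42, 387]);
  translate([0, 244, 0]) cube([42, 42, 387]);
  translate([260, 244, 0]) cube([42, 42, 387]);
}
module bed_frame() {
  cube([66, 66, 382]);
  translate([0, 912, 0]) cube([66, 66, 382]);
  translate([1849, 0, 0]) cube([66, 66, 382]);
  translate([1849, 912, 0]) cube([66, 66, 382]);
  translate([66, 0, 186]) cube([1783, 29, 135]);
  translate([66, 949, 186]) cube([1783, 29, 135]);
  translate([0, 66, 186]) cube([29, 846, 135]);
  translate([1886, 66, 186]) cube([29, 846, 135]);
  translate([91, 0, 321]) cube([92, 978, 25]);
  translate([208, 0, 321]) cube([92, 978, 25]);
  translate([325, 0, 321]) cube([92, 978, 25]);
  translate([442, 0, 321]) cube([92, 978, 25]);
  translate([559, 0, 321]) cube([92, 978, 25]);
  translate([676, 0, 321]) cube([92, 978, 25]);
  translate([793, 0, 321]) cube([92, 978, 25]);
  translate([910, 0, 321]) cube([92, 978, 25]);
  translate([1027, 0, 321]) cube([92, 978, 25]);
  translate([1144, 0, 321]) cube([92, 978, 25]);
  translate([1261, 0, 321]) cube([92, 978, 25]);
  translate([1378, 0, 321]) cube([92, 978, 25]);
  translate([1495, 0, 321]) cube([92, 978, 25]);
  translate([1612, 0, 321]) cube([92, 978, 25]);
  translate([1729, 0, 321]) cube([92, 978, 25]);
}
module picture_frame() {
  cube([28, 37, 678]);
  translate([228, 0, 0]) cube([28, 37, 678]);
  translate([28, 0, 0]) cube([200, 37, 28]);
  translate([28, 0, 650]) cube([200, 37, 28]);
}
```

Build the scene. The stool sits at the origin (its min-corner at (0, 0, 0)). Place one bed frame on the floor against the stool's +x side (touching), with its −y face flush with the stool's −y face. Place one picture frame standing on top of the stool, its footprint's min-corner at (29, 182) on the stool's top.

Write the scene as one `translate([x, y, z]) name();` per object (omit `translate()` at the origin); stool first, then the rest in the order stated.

stool();
translate([302, 0, 0]) bed_frame();
translate([29, 182, 415]) picture_frame();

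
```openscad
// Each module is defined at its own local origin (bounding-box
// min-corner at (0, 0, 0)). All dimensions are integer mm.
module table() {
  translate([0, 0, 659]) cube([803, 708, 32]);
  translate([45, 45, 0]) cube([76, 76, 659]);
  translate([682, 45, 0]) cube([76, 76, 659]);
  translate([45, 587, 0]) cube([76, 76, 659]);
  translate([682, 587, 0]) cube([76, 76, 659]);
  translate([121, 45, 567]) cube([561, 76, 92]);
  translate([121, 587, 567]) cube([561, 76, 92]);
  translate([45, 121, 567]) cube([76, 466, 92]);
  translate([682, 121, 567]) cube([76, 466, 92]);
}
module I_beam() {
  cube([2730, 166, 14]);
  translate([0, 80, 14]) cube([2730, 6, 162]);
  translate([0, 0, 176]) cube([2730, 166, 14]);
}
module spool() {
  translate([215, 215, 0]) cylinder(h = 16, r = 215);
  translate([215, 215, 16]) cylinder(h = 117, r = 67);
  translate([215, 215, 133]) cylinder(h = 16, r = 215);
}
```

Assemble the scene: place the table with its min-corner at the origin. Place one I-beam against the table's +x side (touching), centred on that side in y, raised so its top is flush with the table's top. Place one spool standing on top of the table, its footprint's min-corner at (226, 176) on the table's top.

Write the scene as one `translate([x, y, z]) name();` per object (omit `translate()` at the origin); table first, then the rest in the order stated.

table();
translate([803, 271, 501]) I_beam();
translate([226, 176, 691]) spool();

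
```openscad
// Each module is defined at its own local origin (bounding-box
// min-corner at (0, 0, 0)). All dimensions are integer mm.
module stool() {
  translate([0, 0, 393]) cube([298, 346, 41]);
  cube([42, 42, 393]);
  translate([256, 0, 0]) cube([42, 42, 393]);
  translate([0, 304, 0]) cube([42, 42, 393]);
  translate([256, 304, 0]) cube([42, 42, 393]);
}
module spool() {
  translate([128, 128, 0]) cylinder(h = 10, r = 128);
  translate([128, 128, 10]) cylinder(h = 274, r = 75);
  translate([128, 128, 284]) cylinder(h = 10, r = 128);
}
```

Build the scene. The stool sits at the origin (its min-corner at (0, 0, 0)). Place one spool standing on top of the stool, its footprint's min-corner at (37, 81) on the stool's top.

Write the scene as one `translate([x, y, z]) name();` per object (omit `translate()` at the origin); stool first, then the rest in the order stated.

stool();
translate([37, 81, 434]) spool();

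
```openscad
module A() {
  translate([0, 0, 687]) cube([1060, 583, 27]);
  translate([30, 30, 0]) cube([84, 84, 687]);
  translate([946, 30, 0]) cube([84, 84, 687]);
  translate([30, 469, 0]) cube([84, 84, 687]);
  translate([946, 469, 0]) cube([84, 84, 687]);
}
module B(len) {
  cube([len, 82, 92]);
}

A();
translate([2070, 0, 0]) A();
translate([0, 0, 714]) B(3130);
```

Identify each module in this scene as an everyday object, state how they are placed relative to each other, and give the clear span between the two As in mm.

Second table starts at x = 2070; first ends at x = 1060; clear span = 2070 − 1060 = 1010 mm.

A is a table. B is a beam. A beam spans the tops of two tables. The clear span between the two tables is 1010 mm.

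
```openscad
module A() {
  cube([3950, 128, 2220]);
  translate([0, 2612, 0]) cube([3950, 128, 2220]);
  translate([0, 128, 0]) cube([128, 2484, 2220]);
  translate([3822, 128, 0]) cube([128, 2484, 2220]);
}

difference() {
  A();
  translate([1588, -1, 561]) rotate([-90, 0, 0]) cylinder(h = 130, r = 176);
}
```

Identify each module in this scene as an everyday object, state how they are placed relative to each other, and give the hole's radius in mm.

The subtracted cylinder has r = 176 mm.

A is a house frame. The house frame has a circular hole through its front wall. The hole's radius is 176 mm.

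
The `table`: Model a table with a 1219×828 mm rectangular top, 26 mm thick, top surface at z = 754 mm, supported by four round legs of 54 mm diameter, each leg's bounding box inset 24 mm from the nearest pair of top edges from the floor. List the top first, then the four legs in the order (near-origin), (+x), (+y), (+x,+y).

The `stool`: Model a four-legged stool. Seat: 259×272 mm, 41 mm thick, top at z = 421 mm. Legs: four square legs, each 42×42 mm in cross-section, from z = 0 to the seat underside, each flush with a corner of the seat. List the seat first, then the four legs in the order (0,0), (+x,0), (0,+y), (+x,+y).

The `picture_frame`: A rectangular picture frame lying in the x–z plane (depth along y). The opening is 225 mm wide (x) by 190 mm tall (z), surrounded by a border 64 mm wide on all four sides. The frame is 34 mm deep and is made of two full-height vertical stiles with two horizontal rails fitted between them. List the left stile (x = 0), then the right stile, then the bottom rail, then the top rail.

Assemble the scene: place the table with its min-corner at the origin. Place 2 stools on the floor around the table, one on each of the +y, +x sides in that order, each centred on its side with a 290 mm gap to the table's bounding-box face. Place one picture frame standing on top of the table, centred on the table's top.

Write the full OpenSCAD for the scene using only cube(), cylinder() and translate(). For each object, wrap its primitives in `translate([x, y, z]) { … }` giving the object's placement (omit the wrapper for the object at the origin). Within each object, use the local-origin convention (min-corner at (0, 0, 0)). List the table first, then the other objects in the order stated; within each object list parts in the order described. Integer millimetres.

translate([0, 0, 728]) cube([1219, 828, 26]);
translate([51, 51, 0]) cylinder(h = 728, r = 27);
translate([1168, 51, 0]) cylinder(h = 728, r = 27);
translate([51, 777, 0]) cylinder(h = 728, r = 27);
translate([1168, 777, 0]) cylinder(h = 728, r = 27);
translate([480, 1118, 0]) {
  translate([0, 0, 380]) cube([259, 272, 41]);
  cube([42, 42, 380]);
  translate([217, 0, 0]) cube([42, 42, 380]);
  translate([0, 230, 0]) cube([42, 42, 380]);
  translate([217, 230, 0]) cube([42, 42, 380]);
}
translate([1509, 278, 0]) {
  translate([0, 0, 380]) cube([259, 272, 41]);
  cube([42, 42, 380]);
  translate([217, 0, 0]) cube([42, 42, 380]);
  translate([0, 230, 0]) cube([42, 42, 380]);
  translate([217, 230, 0]) cube([42, 42, 380]);
}
translate([433, 397, 754]) {
  cube([64, 34, 318]);
  translate([289, 0, 0]) cube([64, 34, 318]);
  translate([64, 0, 0]) cube([225, 34, 64]);
  translate([64, 0, 254]) cube([225, 34, 64]);
}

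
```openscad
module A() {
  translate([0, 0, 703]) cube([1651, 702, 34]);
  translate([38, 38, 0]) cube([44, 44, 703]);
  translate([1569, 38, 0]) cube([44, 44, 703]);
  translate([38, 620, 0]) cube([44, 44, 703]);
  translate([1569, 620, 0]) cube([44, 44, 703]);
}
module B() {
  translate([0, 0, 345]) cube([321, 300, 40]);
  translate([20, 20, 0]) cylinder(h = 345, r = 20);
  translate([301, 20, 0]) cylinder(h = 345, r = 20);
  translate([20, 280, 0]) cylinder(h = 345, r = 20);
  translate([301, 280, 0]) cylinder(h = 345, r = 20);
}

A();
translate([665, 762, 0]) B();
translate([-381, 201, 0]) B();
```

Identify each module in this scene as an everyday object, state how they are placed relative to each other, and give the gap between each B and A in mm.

Each stool's nearest face is 60 mm from the table's bounding box.

A is a table. B is a stool. Two stools sit around the table at the +y, −x sides. The gap between each stool and the table is 60 mm.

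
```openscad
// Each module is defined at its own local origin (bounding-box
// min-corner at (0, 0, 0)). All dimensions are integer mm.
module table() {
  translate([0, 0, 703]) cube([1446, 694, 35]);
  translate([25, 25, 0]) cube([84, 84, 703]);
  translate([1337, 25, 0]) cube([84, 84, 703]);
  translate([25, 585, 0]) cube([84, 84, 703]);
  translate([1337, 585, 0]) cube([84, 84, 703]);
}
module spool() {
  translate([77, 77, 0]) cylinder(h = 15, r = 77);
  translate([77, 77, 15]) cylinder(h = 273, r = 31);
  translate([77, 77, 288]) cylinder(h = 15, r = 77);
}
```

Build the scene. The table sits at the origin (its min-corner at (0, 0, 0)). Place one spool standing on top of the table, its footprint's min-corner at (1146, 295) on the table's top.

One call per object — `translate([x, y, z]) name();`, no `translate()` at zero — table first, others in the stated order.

table();
translate([1146, 295, 738]) spool();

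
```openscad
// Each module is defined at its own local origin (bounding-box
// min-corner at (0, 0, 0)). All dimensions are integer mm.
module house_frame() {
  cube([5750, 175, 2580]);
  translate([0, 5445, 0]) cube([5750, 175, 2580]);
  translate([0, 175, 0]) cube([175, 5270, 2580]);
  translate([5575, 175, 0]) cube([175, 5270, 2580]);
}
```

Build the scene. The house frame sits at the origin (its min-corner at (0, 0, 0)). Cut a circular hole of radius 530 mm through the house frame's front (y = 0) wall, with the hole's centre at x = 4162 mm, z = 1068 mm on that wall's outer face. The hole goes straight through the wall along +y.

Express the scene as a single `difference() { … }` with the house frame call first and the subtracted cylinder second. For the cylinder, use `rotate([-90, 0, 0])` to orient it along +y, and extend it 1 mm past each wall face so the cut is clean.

difference() {
  house_frame();
  translate([4162, -1, 1068]) rotate([-90, 0, 0]) cylinder(h = 177, r = 530);
}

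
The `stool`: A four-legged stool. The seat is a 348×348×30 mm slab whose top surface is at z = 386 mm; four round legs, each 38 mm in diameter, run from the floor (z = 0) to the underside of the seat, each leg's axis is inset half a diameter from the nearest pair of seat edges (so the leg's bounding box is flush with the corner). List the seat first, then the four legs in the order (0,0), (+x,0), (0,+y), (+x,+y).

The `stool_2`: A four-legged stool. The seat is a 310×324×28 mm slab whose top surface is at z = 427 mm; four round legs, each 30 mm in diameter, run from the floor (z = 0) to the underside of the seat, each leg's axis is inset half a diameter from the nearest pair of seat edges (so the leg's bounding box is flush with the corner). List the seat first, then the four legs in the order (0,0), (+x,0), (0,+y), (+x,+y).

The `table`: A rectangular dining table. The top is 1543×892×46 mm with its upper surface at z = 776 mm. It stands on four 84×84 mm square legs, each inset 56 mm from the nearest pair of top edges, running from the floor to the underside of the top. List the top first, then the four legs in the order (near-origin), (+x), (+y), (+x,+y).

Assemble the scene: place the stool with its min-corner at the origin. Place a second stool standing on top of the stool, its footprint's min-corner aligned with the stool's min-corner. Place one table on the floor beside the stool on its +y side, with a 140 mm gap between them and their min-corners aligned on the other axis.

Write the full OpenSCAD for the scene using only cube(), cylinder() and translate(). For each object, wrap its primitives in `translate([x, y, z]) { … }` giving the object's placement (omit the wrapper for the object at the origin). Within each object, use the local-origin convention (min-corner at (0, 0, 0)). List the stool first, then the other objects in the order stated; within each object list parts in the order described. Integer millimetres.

translate([0, 0, 356]) cube([348, 348, 30]);
translate([19, 19, 0]) cylinder(h = 356, r = 19);
translate([329, 19, 0]) cylinder(h = 356, r = 19);
translate([19, 329, 0]) cylinder(h = 356, r = 19);
translate([329, 329, 0]) cylinder(h = 356, r = 19);
translate([0, 0, 386]) {
  translate([0, 0, 399]) cube([310, 324, 28]);
  translate([15, 15, 0]) cylinder(h = 399, r = 15);
  translate([295, 15, 0]) cylinder(h = 399, r = 15);
  translate([15, 309, 0]) cylinder(h = 399, r = 15);
  translate([295, 309, 0]) cylinder(h = 399, r = 15);
}
translate([0, 488, 0]) {
  translate([0, 0, 730]) cube([1543, 892, 46]);
  translate([56, 56, 0]) cube([84, 84, 730]);
  translate([1403, 56, 0]) cube([84, 84, 730]);
  translate([56, 752, 0]) cube([84, 84, 730]);
  translate([1403, 752, 0]) cube([84, 84, 730]);
}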